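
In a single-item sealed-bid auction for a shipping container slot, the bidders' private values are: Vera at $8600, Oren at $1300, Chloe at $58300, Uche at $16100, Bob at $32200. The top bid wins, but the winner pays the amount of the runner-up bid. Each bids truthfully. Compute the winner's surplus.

Ranking the bids: Chloe $58300, then Bob $32200, then Uche $16100, then Vera $8600, then Oren $1300.
Chloe wins with the top bid and pays the second-highest, $32200.
Surplus = $58300 − $32200 = $26100.

$26100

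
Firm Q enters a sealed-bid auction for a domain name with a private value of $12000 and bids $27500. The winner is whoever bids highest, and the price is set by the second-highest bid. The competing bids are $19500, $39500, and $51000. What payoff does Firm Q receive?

Highest competing bid: $51000.
Firm Q's bid $27500 is not the highest, so Firm Q loses, pays nothing, and earns zero payoff.

Firm Q's payoff: $0.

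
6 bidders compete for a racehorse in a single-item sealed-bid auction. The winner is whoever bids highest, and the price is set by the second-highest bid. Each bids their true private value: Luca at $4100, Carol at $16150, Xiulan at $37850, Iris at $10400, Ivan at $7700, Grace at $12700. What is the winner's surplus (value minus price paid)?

$21700

Bids in descending order: Xiulan $37850 > Carol $16150 > Grace $12700 > Iris $10400 > Ivan $7700 > Luca $4100.
Xiulan wins with the top bid and pays the second-highest, $16150.
Surplus = $37850 − $16150 = $21700.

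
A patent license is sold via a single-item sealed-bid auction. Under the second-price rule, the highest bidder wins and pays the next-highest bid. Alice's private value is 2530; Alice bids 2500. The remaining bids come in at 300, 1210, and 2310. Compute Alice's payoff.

220

Highest competing bid: 2310.
Alice's bid 2500 is the highest overall, so Alice wins and pays the second-highest bid, 2310.
Payoff = value − price = 2530 − 2310 = 220.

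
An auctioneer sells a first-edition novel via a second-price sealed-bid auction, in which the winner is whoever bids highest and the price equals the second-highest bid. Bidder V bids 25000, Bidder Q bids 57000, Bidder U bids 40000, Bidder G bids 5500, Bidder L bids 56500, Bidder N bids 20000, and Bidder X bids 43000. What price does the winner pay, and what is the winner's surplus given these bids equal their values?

Ranking the bids: Bidder Q 57000 > Bidder L 56500 > Bidder X 43000 > Bidder U 40000 > Bidder V 25000 > Bidder N 20000 > Bidder G 5500.
Bidder Q is the highest bidder, so Bidder Q wins.
Under the second-price rule, the price is the second-highest bid: 56500.
Surplus = 57000 − 56500 = 500.

The winner pays 56500 for a surplus of 500.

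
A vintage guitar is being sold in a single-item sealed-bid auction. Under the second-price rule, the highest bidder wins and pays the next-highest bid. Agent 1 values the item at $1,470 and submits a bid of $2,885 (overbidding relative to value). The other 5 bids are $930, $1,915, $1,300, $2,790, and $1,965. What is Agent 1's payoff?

Payoff = -$1,320.

Highest competing bid: $2,790.
Agent 1's bid $2,885 is the highest overall, so Agent 1 wins and pays the second-highest bid, $2,790.
Payoff = value − price = $1,470 − $2,790 = -$1,320.
Overbidding won the item at a price above value — truthful bidding would have avoided this loss.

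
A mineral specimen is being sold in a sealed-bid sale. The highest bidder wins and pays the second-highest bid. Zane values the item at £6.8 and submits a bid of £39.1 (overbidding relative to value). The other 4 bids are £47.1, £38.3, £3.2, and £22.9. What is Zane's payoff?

Payoff = £0.0.

Highest competing bid: £47.1.
Zane's bid £39.1 is not the highest, so Zane loses, pays nothing, and earns zero payoff.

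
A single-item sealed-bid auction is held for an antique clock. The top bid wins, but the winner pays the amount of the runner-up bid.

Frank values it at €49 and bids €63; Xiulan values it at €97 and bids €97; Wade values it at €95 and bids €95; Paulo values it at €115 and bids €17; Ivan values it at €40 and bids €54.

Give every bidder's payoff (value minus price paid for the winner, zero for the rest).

Payoffs: Frank €0, Xiulan €2, Wade €0, Paulo €0, Ivan €0.

Ranking the bids: Xiulan €97; Wade €95; Frank €63; Ivan €54; Paulo €17.
Xiulan has the top bid and wins; the price is the second-highest bid, €95.
Xiulan's payoff = €97 − €95 = €2. All other bidders lose, so their payoff is 0.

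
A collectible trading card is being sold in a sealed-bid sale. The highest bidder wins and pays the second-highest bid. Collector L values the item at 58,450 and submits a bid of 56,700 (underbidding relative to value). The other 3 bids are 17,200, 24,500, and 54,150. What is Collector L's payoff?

Highest competing bid: 54,150.
Collector L's bid 56,700 is the highest overall, so Collector L wins and pays the second-highest bid, 54,150.
Payoff = value − price = 58,450 − 54,150 = 4,300.

4,300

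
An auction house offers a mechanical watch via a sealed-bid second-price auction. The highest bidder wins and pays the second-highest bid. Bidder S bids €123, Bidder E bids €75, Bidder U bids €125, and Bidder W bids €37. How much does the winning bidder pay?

Ordered from highest: Bidder U €125; Bidder S €123; Bidder E €75; Bidder W €37.
Bidder U has the highest bid, so Bidder U wins.
The second-highest bid is €123, so that is what Bidder U pays.

Price paid: €123.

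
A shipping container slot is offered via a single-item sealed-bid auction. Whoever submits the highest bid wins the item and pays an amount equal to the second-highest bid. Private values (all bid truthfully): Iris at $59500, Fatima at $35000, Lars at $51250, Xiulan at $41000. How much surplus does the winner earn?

Winner's surplus: $8250.

Sorted high to low: Iris $59500 > Lars $51250 > Xiulan $41000 > Fatima $35000.
Iris wins with the top bid and pays the second-highest, $51250.
Surplus = $59500 − $51250 = $8250.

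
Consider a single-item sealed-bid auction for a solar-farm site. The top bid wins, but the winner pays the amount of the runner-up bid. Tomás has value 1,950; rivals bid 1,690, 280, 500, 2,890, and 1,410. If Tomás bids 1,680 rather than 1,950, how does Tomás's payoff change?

Change in payoff: 0.

The highest competing bid is 2,890.
Bidding truthfully at 1,950: the top bid is 2,890 (a rival), so Tomás loses. Payoff = 0.
Bidding 1,680: the top bid is 2,890 (a rival), so Tomás loses. Payoff = 0.
Change = 0 − 0 = 0.
The bid only affects whether you win, not the price — here both bids land on the same side of the top rival bid, so the deviation is payoff-neutral.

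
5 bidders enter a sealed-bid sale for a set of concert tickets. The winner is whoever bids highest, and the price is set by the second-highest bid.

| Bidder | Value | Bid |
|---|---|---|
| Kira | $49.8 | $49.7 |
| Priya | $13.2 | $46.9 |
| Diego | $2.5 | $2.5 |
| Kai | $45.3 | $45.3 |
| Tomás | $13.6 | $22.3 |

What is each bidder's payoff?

Payoffs: Kira $2.9, Priya $0.0, Diego $0.0, Kai $0.0, Tomás $0.0.

Bids in descending order: Kira $49.7, then Priya $46.9, then Kai $45.3, then Tomás $22.3, then Diego $2.5.
Kira has the top bid and wins; the price is the second-highest bid, $46.9.
Kira's payoff = $49.8 − $46.9 = $2.9. All other bidders lose, so their payoff is 0.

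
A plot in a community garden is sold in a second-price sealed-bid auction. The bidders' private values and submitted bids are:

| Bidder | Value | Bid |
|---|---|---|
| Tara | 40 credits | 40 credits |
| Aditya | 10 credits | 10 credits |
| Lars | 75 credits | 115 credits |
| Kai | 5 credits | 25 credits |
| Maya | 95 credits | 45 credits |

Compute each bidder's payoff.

Bids in descending order: Lars 115 credits, then Maya 45 credits, then Tara 40 credits, then Kai 25 credits, then Aditya 10 credits.
Lars has the top bid and wins; the price is the second-highest bid, 45 credits.
Lars's payoff = 75 credits − 45 credits = 30 credits. All other bidders lose, so their payoff is 0.

Payoffs: Tara 0 credits, Aditya 0 credits, Lars 30 credits, Kai 0 credits, Maya 0 credits.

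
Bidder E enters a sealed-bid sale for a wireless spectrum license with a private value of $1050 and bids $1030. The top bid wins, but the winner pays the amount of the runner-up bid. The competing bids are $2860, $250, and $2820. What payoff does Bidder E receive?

$0

Highest competing bid: $2860.
Bidder E's bid $1030 is not the highest, so Bidder E loses, pays nothing, and earns zero payoff.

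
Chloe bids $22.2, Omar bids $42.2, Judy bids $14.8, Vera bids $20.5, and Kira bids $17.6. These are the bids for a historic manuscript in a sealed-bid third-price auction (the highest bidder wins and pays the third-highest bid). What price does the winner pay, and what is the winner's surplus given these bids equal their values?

Price $20.5; surplus $21.7.

Bids in descending order: Omar $42.2; Chloe $22.2; Vera $20.5; Kira $17.6; Judy $14.8.
Omar is the highest bidder, so Omar wins.
Under the third-price rule, the price is the third-highest bid: $20.5.
Surplus = $42.2 − $20.5 = $21.7.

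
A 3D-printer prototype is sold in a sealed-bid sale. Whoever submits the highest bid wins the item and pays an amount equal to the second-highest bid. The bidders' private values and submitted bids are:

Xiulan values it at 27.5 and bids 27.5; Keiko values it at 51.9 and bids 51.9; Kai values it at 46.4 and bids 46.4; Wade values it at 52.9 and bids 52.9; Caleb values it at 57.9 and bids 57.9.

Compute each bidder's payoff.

Payoffs: Xiulan 0.0, Keiko 0.0, Kai 0.0, Wade 0.0, Caleb 5.0.

Sorted high to low: Caleb 57.9, then Wade 52.9, then Keiko 51.9, then Kai 46.4, then Xiulan 27.5.
Caleb has the top bid and wins; the price is the second-highest bid, 52.9.
Caleb's payoff = 57.9 − 52.9 = 5.0. All other bidders lose, so their payoff is 0.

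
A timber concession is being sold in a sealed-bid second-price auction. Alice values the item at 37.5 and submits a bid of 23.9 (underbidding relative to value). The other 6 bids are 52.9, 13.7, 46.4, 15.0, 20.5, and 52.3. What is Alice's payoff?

Alice's payoff: 0.0.

Highest competing bid: 52.9.
Alice's bid 23.9 is not the highest, so Alice loses, pays nothing, and earns zero payoff.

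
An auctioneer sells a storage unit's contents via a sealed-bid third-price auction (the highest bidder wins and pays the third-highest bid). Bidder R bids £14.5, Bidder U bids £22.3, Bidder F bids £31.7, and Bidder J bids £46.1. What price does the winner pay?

The winner pays £22.3.

Bids in descending order: Bidder J £46.1 > Bidder F £31.7 > Bidder U £22.3 > Bidder R £14.5.
Bidder J is the highest bidder, so Bidder J wins.
Under the third-price rule, the price is the third-highest bid: £22.3.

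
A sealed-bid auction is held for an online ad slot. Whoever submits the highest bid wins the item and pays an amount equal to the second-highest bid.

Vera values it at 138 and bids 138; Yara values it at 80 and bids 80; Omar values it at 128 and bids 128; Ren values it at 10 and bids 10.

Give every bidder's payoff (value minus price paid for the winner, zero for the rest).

Ordered from highest: Vera 138 > Omar 128 > Yara 80 > Ren 10.
Vera has the top bid and wins; the price is the second-highest bid, 128.
Vera's payoff = 138 − 128 = 10. All other bidders lose, so their payoff is 0.

Vera 10, Yara 0, Omar 0, Ren 0.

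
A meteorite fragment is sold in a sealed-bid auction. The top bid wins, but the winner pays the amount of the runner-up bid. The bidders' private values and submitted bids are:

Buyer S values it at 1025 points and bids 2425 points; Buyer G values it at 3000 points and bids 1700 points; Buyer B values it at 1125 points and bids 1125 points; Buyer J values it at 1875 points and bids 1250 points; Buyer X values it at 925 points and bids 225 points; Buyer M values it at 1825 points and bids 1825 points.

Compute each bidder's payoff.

Payoffs: Buyer S -800 points, Buyer G 0 points, Buyer B 0 points, Buyer J 0 points, Buyer X 0 points, Buyer M 0 points.

Bids in descending order: Buyer S 2425 points; Buyer M 1825 points; Buyer G 1700 points; Buyer J 1250 points; Buyer B 1125 points; Buyer X 225 points.
Buyer S has the top bid and wins; the price is the second-highest bid, 1825 points.
Buyer S's payoff = 1025 points − 1825 points = -800 points. All other bidders lose, so their payoff is 0.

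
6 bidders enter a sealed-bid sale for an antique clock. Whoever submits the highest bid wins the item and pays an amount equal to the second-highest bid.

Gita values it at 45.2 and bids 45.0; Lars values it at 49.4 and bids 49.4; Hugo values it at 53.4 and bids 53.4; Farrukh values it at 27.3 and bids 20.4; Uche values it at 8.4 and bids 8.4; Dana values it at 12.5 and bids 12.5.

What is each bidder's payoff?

Gita 0.0, Lars 0.0, Hugo 4.0, Farrukh 0.0, Uche 0.0, Dana 0.0.

Ranking the bids: Hugo 53.4, then Lars 49.4, then Gita 45.0, then Farrukh 20.4, then Dana 12.5, then Uche 8.4.
Hugo has the top bid and wins; the price is the second-highest bid, 49.4.
Hugo's payoff = 53.4 − 49.4 = 4.0. All other bidders lose, so their payoff is 0.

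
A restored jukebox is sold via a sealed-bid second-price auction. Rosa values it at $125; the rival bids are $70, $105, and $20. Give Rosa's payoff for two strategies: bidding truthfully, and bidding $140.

(a) $20  (b) $20

The highest competing bid is $105.
Bidding truthfully at $125: Rosa has the top bid, wins, and pays the second-highest bid $105. Payoff = $125 − $105 = $20.
Bidding $140: Rosa has the top bid, wins, and pays the second-highest bid $105. Payoff = $125 − $105 = $20.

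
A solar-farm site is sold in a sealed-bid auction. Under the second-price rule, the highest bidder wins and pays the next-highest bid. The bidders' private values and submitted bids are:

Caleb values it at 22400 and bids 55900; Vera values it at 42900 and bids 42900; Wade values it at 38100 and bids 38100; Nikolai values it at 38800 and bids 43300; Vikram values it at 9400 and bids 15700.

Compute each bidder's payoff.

Ordered from highest: Caleb 55900, then Nikolai 43300, then Vera 42900, then Wade 38100, then Vikram 15700.
Caleb has the top bid and wins; the price is the second-highest bid, 43300.
Caleb's payoff = 22400 − 43300 = -20900. All other bidders lose, so their payoff is 0.

Payoffs: Caleb -20900, Vera 0, Wade 0, Nikolai 0, Vikram 0.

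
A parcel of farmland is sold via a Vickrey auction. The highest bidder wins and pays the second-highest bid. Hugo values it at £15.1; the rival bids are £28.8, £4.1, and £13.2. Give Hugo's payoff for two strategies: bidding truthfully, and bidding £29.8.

The highest competing bid is £28.8.
Bidding truthfully at £15.1: the top bid is £28.8 (a rival), so Hugo loses. Payoff = £0.0.
Bidding £29.8: Hugo has the top bid, wins, and pays the second-highest bid £28.8. Payoff = £15.1 − £28.8 = -£13.7.
Deviating from a truthful bid can only lose payoff in a second-price auction — never gain.

Truthful: £0.0; alternative: -£13.7.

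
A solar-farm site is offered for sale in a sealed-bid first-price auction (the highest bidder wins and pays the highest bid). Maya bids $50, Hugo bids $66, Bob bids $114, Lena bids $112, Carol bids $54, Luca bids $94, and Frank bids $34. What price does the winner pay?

Sorted high to low: Bob $114 > Lena $112 > Luca $94 > Hugo $66 > Carol $54 > Maya $50 > Frank $34.
Bob is the highest bidder, so Bob wins.
Under the first-price rule, the price is the highest bid: $114.

The winner pays $114.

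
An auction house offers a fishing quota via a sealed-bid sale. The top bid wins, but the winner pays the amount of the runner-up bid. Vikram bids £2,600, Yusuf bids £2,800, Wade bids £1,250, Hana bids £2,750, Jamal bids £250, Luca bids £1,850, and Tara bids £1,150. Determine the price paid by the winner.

Bids in descending order: Yusuf £2,800; Hana £2,750; Vikram £2,600; Luca £1,850; Wade £1,250; Tara £1,150; Jamal £250.
Yusuf has the highest bid, so Yusuf wins.
The second-highest bid is £2,750, so that is what Yusuf pays.

The winner pays £2,750.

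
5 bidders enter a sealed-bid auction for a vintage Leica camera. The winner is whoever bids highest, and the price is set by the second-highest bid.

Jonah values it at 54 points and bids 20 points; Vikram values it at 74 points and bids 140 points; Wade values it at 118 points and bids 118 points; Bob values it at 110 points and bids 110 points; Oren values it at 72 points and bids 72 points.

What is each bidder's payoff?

Payoffs: Jonah 0 points, Vikram -44 points, Wade 0 points, Bob 0 points, Oren 0 points.

Ordered from highest: Vikram 140 points, then Wade 118 points, then Bob 110 points, then Oren 72 points, then Jonah 20 points.
Vikram has the top bid and wins; the price is the second-highest bid, 118 points.
Vikram's payoff = 74 points − 118 points = -44 points. All other bidders lose, so their payoff is 0.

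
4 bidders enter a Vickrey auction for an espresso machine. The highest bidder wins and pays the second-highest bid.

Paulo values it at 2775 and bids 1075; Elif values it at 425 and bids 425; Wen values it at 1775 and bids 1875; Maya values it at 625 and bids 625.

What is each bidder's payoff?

Payoffs: Paulo 0, Elif 0, Wen 700, Maya 0.

Sorted high to low: Wen 1875; Paulo 1075; Maya 625; Elif 425.
Wen has the top bid and wins; the price is the second-highest bid, 1075.
Wen's payoff = 1775 − 1075 = 700. All other bidders lose, so their payoff is 0.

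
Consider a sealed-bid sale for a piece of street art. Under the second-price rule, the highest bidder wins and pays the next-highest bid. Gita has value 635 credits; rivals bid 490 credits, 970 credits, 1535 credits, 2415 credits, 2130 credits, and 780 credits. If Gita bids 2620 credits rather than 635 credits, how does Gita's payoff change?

Payoff change: -1780 credits.

The highest competing bid is 2415 credits.
Bidding truthfully at 635 credits: the top bid is 2415 credits (a rival), so Gita loses. Payoff = 0 credits.
Bidding 2620 credits: Gita has the top bid, wins, and pays the second-highest bid 2415 credits. Payoff = 635 credits − 2415 credits = -1780 credits.
Change = -1780 credits − 0 credits = -1780 credits.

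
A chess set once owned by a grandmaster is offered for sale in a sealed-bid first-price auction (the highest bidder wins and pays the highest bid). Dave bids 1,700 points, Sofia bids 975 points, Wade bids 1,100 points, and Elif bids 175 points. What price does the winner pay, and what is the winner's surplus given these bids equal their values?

Ordered from highest: Dave 1,700 points; Wade 1,100 points; Sofia 975 points; Elif 175 points.
Dave is the highest bidder, so Dave wins.
Under the first-price rule, the price is the highest bid: 1,700 points.
Surplus = 1,700 points − 1,700 points = 0 points.

The winner pays 1,700 points for a surplus of 0 points.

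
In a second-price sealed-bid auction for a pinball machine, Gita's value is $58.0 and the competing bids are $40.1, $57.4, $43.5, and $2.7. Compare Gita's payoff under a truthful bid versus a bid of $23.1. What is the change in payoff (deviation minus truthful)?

The highest competing bid is $57.4.
Bidding truthfully at $58.0: Gita has the top bid, wins, and pays the second-highest bid $57.4. Payoff = $58.0 − $57.4 = $0.6.
Bidding $23.1: the top bid is $57.4 (a rival), so Gita loses. Payoff = $0.0.
Change = $0.0 − $0.6 = -$0.6.
Deviating from a truthful bid can only lose payoff in a second-price auction — never gain.

-$0.6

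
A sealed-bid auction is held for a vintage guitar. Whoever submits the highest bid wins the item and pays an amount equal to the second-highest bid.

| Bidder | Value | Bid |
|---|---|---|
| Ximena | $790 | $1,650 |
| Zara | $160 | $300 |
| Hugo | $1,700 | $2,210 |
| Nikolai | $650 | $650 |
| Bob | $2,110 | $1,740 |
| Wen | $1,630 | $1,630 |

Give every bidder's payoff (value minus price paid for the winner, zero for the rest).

Ordered from highest: Hugo $2,210, then Bob $1,740, then Ximena $1,650, then Wen $1,630, then Nikolai $650, then Zara $300.
Hugo has the top bid and wins; the price is the second-highest bid, $1,740.
Hugo's payoff = $1,700 − $1,740 = -$40. All other bidders lose, so their payoff is 0.

Ximena $0, Zara $0, Hugo -$40, Nikolai $0, Bob $0, Wen $0.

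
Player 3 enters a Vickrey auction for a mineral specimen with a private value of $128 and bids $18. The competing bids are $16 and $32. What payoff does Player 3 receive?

The bidder's payoff: $0.

Highest competing bid: $32.
Player 3's bid $18 is not the highest, so Player 3 loses, pays nothing, and earns zero payoff.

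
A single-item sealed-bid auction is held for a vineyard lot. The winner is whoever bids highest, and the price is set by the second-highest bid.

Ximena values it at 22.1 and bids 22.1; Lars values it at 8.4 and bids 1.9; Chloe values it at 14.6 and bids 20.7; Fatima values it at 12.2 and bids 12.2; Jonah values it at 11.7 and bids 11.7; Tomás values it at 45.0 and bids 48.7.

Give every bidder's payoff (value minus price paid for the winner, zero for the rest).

Ranking the bids: Tomás 48.7; Ximena 22.1; Chloe 20.7; Fatima 12.2; Jonah 11.7; Lars 1.9.
Tomás has the top bid and wins; the price is the second-highest bid, 22.1.
Tomás's payoff = 45.0 − 22.1 = 22.9. All other bidders lose, so their payoff is 0.

Payoffs: Ximena 0.0, Lars 0.0, Chloe 0.0, Fatima 0.0, Jonah 0.0, Tomás 22.9.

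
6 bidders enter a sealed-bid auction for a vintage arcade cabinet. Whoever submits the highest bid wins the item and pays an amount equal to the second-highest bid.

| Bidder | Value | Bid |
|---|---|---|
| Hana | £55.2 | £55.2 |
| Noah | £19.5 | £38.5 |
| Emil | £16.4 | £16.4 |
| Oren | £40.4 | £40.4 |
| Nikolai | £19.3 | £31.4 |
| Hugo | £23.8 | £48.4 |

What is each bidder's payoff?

Payoffs: Hana £6.8, Noah £0.0, Emil £0.0, Oren £0.0, Nikolai £0.0, Hugo £0.0.

Ranking the bids: Hana £55.2, then Hugo £48.4, then Oren £40.4, then Noah £38.5, then Nikolai £31.4, then Emil £16.4.
Hana has the top bid and wins; the price is the second-highest bid, £48.4.
Hana's payoff = £55.2 − £48.4 = £6.8. All other bidders lose, so their payoff is 0.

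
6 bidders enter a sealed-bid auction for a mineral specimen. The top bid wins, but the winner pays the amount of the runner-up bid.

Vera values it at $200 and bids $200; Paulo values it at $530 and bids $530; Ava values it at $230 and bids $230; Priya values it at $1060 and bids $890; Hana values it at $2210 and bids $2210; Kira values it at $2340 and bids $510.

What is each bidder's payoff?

Vera $0, Paulo $0, Ava $0, Priya $0, Hana $1320, Kira $0.

Bids in descending order: Hana $2210; Priya $890; Paulo $530; Kira $510; Ava $230; Vera $200.
Hana has the top bid and wins; the price is the second-highest bid, $890.
Hana's payoff = $2210 − $890 = $1320. All other bidders lose, so their payoff is 0.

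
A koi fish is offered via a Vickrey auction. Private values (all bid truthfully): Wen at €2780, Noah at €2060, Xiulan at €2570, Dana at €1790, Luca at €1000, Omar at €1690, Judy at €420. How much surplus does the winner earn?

Sorted high to low: Wen €2780 > Xiulan €2570 > Noah €2060 > Dana €1790 > Omar €1690 > Luca €1000 > Judy €420.
Wen wins with the top bid and pays the second-highest, €2570.
Surplus = €2780 − €2570 = €210.

Winner's surplus: €210.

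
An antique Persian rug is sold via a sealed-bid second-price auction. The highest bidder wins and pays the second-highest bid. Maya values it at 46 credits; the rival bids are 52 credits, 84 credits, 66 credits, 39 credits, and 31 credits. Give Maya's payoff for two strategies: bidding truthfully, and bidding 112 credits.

Truthful: 0 credits; alternative: -38 credits.

The highest competing bid is 84 credits.
Bidding truthfully at 46 credits: the top bid is 84 credits (a rival), so Maya loses. Payoff = 0 credits.
Bidding 112 credits: Maya has the top bid, wins, and pays the second-highest bid 84 credits. Payoff = 46 credits − 84 credits = -38 credits.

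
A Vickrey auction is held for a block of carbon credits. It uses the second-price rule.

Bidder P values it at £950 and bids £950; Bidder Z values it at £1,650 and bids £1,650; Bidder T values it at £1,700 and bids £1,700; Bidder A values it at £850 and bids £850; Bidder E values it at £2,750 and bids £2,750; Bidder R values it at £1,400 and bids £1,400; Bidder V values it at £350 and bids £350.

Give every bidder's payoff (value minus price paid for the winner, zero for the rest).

Bidder P £0, Bidder Z £0, Bidder T £0, Bidder A £0, Bidder E £1,050, Bidder R £0, Bidder V £0.

Ranking the bids: Bidder E £2,750; Bidder T £1,700; Bidder Z £1,650; Bidder R £1,400; Bidder P £950; Bidder A £850; Bidder V £350.
Bidder E has the top bid and wins; the price is the second-highest bid, £1,700.
Bidder E's payoff = £2,750 − £1,700 = £1,050. All other bidders lose, so their payoff is 0.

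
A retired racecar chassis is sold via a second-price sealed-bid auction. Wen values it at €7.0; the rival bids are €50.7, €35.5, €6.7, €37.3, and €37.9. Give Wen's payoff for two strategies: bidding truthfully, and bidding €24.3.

Truthful: €0.0; alternative: €0.0.

The highest competing bid is €50.7.
Bidding truthfully at €7.0: the top bid is €50.7 (a rival), so Wen loses. Payoff = €0.0.
Bidding €24.3: the top bid is €50.7 (a rival), so Wen loses. Payoff = €0.0.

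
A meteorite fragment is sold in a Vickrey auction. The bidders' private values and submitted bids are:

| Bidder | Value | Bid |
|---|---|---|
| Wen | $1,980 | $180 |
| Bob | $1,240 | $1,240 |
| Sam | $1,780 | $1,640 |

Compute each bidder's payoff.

Payoffs: Wen $0, Bob $0, Sam $540.

Bids in descending order: Sam $1,640 > Bob $1,240 > Wen $180.
Sam has the top bid and wins; the price is the second-highest bid, $1,240.
Sam's payoff = $1,780 − $1,240 = $540. All other bidders lose, so their payoff is 0.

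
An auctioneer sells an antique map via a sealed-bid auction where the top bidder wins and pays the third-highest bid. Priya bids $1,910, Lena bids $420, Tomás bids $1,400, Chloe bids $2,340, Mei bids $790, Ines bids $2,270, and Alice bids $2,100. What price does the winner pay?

Bids in descending order: Chloe $2,340 > Ines $2,270 > Alice $2,100 > Priya $1,910 > Tomás $1,400 > Mei $790 > Lena $420.
Chloe is the highest bidder, so Chloe wins.
Under the third-price rule, the price is the third-highest bid: $2,100.

Price paid: $2,100.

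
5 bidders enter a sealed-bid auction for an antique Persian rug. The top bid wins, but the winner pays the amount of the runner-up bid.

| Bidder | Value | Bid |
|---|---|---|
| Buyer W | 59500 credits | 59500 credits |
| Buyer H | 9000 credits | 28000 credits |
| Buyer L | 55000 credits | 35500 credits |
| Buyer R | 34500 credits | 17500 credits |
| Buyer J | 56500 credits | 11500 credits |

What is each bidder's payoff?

Ranking the bids: Buyer W 59500 credits > Buyer L 35500 credits > Buyer H 28000 credits > Buyer R 17500 credits > Buyer J 11500 credits.
Buyer W has the top bid and wins; the price is the second-highest bid, 35500 credits.
Buyer W's payoff = 59500 credits − 35500 credits = 24000 credits. All other bidders lose, so their payoff is 0.

Buyer W 24000 credits, Buyer H 0 credits, Buyer L 0 credits, Buyer R 0 credits, Buyer J 0 credits.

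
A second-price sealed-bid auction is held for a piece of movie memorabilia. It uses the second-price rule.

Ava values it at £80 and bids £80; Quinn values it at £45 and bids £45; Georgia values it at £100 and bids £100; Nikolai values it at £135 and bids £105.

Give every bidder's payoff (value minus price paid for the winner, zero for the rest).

Ranking the bids: Nikolai £105, then Georgia £100, then Ava £80, then Quinn £45.
Nikolai has the top bid and wins; the price is the second-highest bid, £100.
Nikolai's payoff = £135 − £100 = £35. All other bidders lose, so their payoff is 0.

Ava £0, Quinn £0, Georgia £0, Nikolai £35.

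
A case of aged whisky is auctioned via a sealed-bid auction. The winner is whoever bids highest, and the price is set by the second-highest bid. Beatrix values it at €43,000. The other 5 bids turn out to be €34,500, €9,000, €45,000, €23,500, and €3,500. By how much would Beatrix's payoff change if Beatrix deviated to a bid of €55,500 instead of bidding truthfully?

The highest competing bid is €45,000.
Bidding truthfully at €43,000: the top bid is €45,000 (a rival), so Beatrix loses. Payoff = €0.
Bidding €55,500: Beatrix has the top bid, wins, and pays the second-highest bid €45,000. Payoff = €43,000 − €45,000 = -€2,000.
Change = -€2,000 − €0 = -€2,000.
This is the dominant-strategy logic: truthful bidding weakly beats any alternative.

Change in payoff: -€2,000.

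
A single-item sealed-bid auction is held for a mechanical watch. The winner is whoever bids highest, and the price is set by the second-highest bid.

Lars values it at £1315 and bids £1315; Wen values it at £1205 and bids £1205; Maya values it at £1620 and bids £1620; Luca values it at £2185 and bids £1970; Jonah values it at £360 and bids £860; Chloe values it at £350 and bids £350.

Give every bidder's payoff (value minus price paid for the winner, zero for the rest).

Sorted high to low: Luca £1970, then Maya £1620, then Lars £1315, then Wen £1205, then Jonah £860, then Chloe £350.
Luca has the top bid and wins; the price is the second-highest bid, £1620.
Luca's payoff = £2185 − £1620 = £565. All other bidders lose, so their payoff is 0.

Payoffs: Lars £0, Wen £0, Maya £0, Luca £565, Jonah £0, Chloe £0.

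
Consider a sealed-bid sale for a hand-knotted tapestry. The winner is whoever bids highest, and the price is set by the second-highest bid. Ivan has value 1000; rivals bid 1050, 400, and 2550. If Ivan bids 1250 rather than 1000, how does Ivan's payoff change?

0

The highest competing bid is 2550.
Bidding truthfully at 1000: the top bid is 2550 (a rival), so Ivan loses. Payoff = 0.
Bidding 1250: the top bid is 2550 (a rival), so Ivan loses. Payoff = 0.
Change = 0 − 0 = 0.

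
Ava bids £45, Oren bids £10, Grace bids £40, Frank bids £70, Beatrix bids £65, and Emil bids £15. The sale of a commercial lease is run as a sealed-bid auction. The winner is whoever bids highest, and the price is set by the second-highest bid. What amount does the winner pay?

Bids in descending order: Frank £70 > Beatrix £65 > Ava £45 > Grace £40 > Emil £15 > Oren £10.
Frank has the highest bid, so Frank wins.
The second-highest bid is £65, so that is what Frank pays.

Price paid: £65.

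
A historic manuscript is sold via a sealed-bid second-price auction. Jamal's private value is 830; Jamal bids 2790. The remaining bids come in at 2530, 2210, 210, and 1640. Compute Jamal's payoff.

Payoff = -1700.

Highest competing bid: 2530.
Jamal's bid 2790 is the highest overall, so Jamal wins and pays the second-highest bid, 2530.
Payoff = value − price = 830 − 2530 = -1700.
Overbidding won the item at a price above value — truthful bidding would have avoided this loss.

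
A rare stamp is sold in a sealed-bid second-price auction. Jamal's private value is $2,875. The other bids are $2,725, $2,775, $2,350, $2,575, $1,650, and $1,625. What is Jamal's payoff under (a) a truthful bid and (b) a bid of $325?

The highest competing bid is $2,775.
Bidding truthfully at $2,875: Jamal has the top bid, wins, and pays the second-highest bid $2,775. Payoff = $2,875 − $2,775 = $100.
Bidding $325: the top bid is $2,775 (a rival), so Jamal loses. Payoff = $0.
Deviating from a truthful bid can only lose payoff in a second-price auction — never gain.

Truthful: $100; alternative: $0.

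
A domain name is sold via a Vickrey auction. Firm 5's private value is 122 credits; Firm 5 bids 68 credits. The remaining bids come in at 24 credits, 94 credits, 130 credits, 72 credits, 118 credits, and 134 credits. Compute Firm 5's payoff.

The bidder's payoff: 0 credits.

Highest competing bid: 134 credits.
Firm 5's bid 68 credits is not the highest, so Firm 5 loses, pays nothing, and earns zero payoff.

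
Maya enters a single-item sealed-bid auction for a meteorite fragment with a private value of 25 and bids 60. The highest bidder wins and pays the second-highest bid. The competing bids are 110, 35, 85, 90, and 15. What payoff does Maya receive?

Highest competing bid: 110.
Maya's bid 60 is not the highest, so Maya loses, pays nothing, and earns zero payoff.

Payoff = 0.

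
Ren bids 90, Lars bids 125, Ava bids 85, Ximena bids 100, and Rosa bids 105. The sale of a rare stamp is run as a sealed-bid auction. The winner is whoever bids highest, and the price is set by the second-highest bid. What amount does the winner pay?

105

Sorted high to low: Lars 125, then Rosa 105, then Ximena 100, then Ren 90, then Ava 85.
Lars has the highest bid, so Lars wins.
The second-highest bid is 105, so that is what Lars pays.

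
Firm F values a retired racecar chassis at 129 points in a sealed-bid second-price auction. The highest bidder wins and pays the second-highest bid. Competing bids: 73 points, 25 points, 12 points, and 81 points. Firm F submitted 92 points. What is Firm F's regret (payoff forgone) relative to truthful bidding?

0 points

The highest competing bid is 81 points.
Bidding truthfully at 129 points: Firm F has the top bid, wins, and pays the second-highest bid 81 points. Payoff = 129 points − 81 points = 48 points.
Bidding 92 points: Firm F has the top bid, wins, and pays the second-highest bid 81 points. Payoff = 129 points − 81 points = 48 points.
Regret = truthful payoff − actual payoff = 48 points − 48 points = 0 points.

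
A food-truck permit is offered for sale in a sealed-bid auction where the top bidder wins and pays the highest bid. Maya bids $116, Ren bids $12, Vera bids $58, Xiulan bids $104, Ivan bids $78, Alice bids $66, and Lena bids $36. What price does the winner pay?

Sorted high to low: Maya $116, then Xiulan $104, then Ivan $78, then Alice $66, then Vera $58, then Lena $36, then Ren $12.
Maya is the highest bidder, so Maya wins.
Under the first-price rule, the price is the highest bid: $116.

The winner pays $116.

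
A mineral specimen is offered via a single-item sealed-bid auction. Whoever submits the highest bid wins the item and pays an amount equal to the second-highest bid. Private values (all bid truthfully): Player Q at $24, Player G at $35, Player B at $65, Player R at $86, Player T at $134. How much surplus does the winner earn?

Surplus = $48.

Sorted high to low: Player T $134 > Player R $86 > Player B $65 > Player G $35 > Player Q $24.
Player T wins with the top bid and pays the second-highest, $86.
Surplus = $134 − $86 = $48.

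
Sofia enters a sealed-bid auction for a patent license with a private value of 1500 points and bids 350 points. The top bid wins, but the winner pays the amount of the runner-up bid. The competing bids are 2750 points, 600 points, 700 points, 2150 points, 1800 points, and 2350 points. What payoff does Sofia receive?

Sofia's payoff: 0 points.

Highest competing bid: 2750 points.
Sofia's bid 350 points is not the highest, so Sofia loses, pays nothing, and earns zero payoff.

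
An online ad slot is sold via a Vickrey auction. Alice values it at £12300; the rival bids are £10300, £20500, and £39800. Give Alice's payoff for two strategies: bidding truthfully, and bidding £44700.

The highest competing bid is £39800.
Bidding truthfully at £12300: the top bid is £39800 (a rival), so Alice loses. Payoff = £0.
Bidding £44700: Alice has the top bid, wins, and pays the second-highest bid £39800. Payoff = £12300 − £39800 = -£27500.

(a) £0  (b) -£27500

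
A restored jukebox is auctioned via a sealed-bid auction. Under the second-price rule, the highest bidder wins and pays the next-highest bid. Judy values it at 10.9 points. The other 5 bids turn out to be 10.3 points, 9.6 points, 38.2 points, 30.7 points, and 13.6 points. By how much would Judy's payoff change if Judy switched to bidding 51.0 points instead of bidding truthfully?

Payoff change: -27.3 points.

The highest competing bid is 38.2 points.
Bidding truthfully at 10.9 points: the top bid is 38.2 points (a rival), so Judy loses. Payoff = 0.0 points.
Bidding 51.0 points: Judy has the top bid, wins, and pays the second-highest bid 38.2 points. Payoff = 10.9 points − 38.2 points = -27.3 points.
Change = -27.3 points − 0.0 points = -27.3 points.
Deviating from a truthful bid can only lose payoff in a second-price auction — never gain.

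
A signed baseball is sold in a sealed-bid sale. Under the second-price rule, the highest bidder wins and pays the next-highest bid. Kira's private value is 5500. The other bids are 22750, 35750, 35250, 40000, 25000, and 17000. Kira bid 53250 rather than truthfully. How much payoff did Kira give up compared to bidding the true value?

The highest competing bid is 40000.
Bidding truthfully at 5500: the top bid is 40000 (a rival), so Kira loses. Payoff = 0.
Bidding 53250: Kira has the top bid, wins, and pays the second-highest bid 40000. Payoff = 5500 − 40000 = -34500.
Regret = truthful payoff − actual payoff = 0 − -34500 = 34500.

34500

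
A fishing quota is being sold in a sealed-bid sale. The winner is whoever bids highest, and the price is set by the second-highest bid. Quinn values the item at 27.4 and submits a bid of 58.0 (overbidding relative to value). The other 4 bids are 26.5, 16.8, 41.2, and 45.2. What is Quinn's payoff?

Highest competing bid: 45.2.
Quinn's bid 58.0 is the highest overall, so Quinn wins and pays the second-highest bid, 45.2.
Payoff = value − price = 27.4 − 45.2 = -17.8.
Overbidding won the item at a price above value — truthful bidding would have avoided this loss.

-17.8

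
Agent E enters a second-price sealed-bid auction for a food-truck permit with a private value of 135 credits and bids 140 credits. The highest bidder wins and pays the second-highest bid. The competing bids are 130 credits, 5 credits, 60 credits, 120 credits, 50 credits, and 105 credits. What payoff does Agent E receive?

5 credits

Highest competing bid: 130 credits.
Agent E's bid 140 credits is the highest overall, so Agent E wins and pays the second-highest bid, 130 credits.
Payoff = value − price = 135 credits − 130 credits = 5 credits.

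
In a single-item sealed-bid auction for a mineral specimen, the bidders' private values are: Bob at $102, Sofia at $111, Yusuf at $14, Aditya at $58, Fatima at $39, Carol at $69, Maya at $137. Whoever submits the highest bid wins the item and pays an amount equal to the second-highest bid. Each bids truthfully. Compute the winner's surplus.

Bids in descending order: Maya $137, then Sofia $111, then Bob $102, then Carol $69, then Aditya $58, then Fatima $39, then Yusuf $14.
Maya wins with the top bid and pays the second-highest, $111.
Surplus = $137 − $111 = $26.

Winner's surplus: $26.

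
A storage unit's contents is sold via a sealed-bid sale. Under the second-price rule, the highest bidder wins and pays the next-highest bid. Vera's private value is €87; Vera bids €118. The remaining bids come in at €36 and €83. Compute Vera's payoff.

Highest competing bid: €83.
Vera's bid €118 is the highest overall, so Vera wins and pays the second-highest bid, €83.
Payoff = value − price = €87 − €83 = €4.

Payoff = €4.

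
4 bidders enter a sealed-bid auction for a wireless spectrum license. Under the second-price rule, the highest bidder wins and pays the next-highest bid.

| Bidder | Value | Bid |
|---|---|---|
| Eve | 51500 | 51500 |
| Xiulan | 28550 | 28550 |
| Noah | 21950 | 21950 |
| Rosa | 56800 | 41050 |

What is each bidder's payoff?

Eve 10450, Xiulan 0, Noah 0, Rosa 0.

Ordered from highest: Eve 51500; Rosa 41050; Xiulan 28550; Noah 21950.
Eve has the top bid and wins; the price is the second-highest bid, 41050.
Eve's payoff = 51500 − 41050 = 10450. All other bidders lose, so their payoff is 0.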